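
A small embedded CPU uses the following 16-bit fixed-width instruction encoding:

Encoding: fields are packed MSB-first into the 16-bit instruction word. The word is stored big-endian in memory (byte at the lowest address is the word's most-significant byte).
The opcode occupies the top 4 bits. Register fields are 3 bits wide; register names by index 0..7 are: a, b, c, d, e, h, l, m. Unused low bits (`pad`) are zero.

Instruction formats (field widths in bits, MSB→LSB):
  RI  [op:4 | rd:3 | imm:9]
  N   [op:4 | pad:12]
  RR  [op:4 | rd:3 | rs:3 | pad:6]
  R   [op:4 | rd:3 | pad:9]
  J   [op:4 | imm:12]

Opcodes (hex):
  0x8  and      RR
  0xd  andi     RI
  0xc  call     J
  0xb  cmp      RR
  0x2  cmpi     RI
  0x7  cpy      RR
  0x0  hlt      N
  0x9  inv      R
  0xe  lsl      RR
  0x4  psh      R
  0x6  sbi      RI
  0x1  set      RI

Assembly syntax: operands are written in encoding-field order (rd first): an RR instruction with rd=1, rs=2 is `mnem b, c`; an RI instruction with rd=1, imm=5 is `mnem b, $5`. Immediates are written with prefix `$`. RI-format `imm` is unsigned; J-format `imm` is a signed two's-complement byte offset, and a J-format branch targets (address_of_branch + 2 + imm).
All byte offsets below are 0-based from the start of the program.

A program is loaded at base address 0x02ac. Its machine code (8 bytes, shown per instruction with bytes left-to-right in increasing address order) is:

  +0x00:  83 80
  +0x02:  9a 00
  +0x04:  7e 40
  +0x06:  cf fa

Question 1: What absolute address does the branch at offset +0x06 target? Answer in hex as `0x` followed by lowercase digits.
[06] cf fa → 0xcffa
  op=0xcffa>>12=0xc ⇒ call (J)
  [11:0] imm=4090 (s12→-6) = $-6
  target = base 0x02ac + off 0x06 + 2 + imm -6 = 0x02ae

0x02ae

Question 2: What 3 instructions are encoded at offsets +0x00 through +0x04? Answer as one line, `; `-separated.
@+00  big-endian(83 80) = 0x8380
  opcode bits[15:12]=0x8: and/RR
  [11:9] rd=1 = b
  [8:6] rs=6 = l
@+02  big-endian(9a 00) = 0x9a00
  opcode bits[15:12]=0x9: inv/R
  [11:9] rd=5 = h
@+04  big-endian(7e 40) = 0x7e40
  opcode bits[15:12]=0x7: cpy/RR
  [11:9] rd=7 = m
  [8:6] rs=1 = b

and b, l; inv h; cpy m, b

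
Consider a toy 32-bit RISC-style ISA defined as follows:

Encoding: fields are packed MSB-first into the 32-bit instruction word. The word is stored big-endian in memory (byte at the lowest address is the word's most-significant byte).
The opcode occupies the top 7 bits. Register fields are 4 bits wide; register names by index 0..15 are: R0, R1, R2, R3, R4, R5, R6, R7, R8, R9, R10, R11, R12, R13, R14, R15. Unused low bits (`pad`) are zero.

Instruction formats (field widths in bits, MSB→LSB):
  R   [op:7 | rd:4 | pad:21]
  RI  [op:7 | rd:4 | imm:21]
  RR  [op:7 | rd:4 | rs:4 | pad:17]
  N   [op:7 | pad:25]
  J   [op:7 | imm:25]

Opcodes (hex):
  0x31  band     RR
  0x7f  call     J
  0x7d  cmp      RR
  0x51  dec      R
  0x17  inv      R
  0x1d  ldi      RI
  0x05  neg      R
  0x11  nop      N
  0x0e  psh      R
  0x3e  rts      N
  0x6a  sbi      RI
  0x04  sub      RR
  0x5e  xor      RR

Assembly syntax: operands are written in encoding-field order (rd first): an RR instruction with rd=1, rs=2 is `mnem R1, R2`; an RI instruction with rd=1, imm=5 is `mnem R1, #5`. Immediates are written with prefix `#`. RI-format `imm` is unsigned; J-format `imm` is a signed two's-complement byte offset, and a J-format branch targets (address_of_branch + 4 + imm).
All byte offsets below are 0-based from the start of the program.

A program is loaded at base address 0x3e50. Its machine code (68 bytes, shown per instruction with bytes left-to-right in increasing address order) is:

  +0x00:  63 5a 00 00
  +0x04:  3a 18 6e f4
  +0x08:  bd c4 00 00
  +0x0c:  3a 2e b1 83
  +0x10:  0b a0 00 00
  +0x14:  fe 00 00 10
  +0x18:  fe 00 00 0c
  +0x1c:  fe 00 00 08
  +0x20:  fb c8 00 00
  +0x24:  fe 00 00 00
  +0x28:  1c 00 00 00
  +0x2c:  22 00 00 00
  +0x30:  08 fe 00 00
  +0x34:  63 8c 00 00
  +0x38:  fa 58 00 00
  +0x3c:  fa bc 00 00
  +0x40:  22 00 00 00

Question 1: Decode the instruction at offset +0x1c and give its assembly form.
call #8

@+1c  big-endian(fe 00 00 08) = 0xfe000008
  top 7b → 0x7f → call [J]
  imm@[24:0]=0x8 ⇒ #8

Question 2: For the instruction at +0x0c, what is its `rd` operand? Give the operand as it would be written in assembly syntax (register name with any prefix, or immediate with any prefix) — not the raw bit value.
off 0x0c: read 3a 2e b1 83 as big → 0x3a2eb183
  top 7b → 0x1d → ldi [RI]
  [24:21] rd=1 = R1
  [20:0] imm=962947 = #962947

R1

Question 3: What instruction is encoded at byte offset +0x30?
sub R7, R15

[30] 08 fe 00 00 → 0x08fe0000
  top 7b → 0x4 → sub [RR]
  rd: (w>>21)&0xf=0x7 → R7
  rs: (w>>17)&0xf=0xf → R15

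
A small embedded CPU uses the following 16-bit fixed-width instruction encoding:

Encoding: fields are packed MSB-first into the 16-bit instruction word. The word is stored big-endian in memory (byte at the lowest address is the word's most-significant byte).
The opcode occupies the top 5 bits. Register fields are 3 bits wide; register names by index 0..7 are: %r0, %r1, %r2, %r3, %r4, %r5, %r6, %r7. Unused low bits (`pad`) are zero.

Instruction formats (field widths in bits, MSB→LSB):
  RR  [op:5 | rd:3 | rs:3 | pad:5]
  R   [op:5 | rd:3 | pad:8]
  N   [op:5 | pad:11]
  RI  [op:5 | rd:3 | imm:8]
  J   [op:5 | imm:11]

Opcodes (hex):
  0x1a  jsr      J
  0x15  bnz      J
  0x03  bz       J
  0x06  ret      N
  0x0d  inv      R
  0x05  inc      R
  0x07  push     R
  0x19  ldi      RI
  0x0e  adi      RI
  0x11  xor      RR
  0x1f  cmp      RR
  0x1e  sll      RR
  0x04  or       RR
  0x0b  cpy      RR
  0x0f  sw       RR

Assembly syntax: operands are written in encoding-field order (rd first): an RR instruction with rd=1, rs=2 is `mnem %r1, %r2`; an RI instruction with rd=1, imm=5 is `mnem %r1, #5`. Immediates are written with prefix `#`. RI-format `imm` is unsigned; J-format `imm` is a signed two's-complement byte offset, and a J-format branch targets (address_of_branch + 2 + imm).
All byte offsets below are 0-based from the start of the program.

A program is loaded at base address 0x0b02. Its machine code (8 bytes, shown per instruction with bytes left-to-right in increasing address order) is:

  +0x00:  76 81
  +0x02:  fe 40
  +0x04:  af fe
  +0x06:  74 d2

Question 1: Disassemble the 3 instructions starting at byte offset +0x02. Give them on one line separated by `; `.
cmp %r6, %r2; bnz #-2; adi %r4, #210

off 0x02: read fe 40 as big → 0xfe40
  op=0xfe40>>11=0x1f ⇒ cmp (RR)
  [10:8] rd=6 = %r6
  [7:5] rs=2 = %r2
off 0x04: read af fe as big → 0xaffe
  op=0xaffe>>11=0x15 ⇒ bnz (J)
  [10:0] imm=2046 (s11→-2) = #-2
off 0x06: read 74 d2 as big → 0x74d2
  op=0x74d2>>11=0xe ⇒ adi (RI)
  [10:8] rd=4 = %r4
  [7:0] imm=210 = #210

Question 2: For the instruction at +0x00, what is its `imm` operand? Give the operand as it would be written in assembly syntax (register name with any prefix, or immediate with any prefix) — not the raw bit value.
#129

off 0x00: read 76 81 as big → 0x7681
  top 5b → 0xe → adi [RI]
  [10:8] rd=6 = %r6
  [7:0] imm=129 = #129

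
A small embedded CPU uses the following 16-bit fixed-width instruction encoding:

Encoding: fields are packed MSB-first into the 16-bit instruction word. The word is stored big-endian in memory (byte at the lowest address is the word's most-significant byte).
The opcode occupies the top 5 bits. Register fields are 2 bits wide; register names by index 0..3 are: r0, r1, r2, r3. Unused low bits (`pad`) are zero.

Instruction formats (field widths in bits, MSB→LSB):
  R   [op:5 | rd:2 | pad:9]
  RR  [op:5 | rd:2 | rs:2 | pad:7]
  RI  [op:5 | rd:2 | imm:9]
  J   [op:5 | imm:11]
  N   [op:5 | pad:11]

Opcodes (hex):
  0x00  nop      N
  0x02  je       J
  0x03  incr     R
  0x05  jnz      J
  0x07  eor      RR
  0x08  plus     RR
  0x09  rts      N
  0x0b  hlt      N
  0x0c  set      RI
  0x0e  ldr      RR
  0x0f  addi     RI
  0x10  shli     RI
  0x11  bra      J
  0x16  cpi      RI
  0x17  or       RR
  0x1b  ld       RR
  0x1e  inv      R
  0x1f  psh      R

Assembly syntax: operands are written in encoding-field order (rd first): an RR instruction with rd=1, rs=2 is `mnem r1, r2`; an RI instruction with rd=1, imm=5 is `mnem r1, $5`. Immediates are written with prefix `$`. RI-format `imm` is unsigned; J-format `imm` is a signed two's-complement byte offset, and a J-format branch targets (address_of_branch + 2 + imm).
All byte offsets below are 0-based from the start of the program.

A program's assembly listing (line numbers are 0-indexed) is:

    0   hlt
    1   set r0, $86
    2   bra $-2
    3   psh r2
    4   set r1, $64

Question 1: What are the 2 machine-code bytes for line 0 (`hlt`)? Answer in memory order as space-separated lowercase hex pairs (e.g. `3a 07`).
58 00

L0: hlt op=0xb:5|pad=0:11 ⇒ 0x5800 ⇒ big 58 00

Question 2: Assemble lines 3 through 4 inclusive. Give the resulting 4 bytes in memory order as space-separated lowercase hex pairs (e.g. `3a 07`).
3. psh fields op=0x1f:5|rd=2:2|pad=0:9 → word fc00h → fc 00
4. set fields op=0xc:5|rd=1:2|imm=64:9 → word 6240h → 62 40

fc 00 62 40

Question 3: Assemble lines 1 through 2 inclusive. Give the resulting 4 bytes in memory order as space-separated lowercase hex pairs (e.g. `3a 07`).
line 1 (set): pack op=0xc:5|rd=0:2|imm=86:9 = 0x6056; big→ 60 56
line 2 (bra): pack op=0x11:5|imm=-2:11 = 0x8ffe; big→ 8f fe

60 56 8f fe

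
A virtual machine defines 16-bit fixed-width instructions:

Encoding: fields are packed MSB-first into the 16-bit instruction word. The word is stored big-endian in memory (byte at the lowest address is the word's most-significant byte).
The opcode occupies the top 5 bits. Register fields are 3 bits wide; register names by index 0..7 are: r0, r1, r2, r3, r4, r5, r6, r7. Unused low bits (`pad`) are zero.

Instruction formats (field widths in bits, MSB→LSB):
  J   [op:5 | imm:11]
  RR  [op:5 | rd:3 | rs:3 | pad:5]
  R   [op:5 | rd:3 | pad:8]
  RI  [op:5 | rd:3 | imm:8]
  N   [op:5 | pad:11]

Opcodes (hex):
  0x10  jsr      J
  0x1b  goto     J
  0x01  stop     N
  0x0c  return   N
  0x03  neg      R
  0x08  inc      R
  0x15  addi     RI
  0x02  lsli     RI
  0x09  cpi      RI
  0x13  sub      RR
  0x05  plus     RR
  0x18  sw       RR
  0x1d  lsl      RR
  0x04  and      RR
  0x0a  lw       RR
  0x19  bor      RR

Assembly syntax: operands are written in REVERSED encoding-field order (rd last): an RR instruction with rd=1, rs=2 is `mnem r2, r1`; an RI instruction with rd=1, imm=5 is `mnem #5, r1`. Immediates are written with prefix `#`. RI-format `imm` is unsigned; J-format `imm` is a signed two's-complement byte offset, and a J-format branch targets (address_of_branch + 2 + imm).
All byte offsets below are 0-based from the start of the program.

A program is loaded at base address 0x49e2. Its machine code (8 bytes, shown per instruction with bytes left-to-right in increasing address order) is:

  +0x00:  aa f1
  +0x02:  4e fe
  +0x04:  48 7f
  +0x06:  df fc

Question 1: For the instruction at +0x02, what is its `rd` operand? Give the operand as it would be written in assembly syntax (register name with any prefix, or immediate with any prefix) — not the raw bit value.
+0x02: 4e fe ⇒ word 0x4efe (big)
  top 5b → 0x9 → cpi [RI]
  [10:8] rd=6 = r6
  [7:0] imm=254 = #254

r6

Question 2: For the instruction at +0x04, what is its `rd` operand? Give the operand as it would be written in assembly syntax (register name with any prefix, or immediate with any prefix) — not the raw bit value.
[04] 48 7f → 0x487f
  top 5b → 0x9 → cpi [RI]
  rd@[10:8]=0x0 ⇒ r0
  imm@[7:0]=0x7f ⇒ #127

r0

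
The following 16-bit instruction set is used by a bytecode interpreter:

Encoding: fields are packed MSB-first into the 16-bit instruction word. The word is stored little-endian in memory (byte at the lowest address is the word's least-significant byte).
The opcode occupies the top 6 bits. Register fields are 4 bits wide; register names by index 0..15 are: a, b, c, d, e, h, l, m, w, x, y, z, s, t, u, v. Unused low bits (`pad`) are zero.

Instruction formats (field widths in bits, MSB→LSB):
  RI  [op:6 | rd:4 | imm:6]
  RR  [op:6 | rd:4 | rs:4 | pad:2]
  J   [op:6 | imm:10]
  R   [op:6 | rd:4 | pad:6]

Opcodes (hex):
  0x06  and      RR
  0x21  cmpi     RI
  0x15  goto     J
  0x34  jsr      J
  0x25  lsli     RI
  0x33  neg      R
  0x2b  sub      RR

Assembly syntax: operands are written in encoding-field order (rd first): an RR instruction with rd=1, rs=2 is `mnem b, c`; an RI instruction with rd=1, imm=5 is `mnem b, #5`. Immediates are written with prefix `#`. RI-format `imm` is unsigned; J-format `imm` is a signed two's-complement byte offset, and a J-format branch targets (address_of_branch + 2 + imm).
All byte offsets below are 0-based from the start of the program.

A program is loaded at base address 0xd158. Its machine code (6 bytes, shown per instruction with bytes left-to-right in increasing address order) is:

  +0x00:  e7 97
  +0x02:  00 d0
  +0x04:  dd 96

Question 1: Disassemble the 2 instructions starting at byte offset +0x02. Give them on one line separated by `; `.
off 0x02: read 00 d0 as little → 0xd000
  top 6b → 0x34 → jsr [J]
  imm@[9:0]=0x0 ⇒ #0
off 0x04: read dd 96 as little → 0x96dd
  top 6b → 0x25 → lsli [RI]
  rd@[9:6]=0xb ⇒ z
  imm@[5:0]=0x1d ⇒ #29

jsr #0; lsli z, #29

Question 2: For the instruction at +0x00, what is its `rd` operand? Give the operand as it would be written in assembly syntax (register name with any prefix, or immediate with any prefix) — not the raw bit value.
v

off 0x00: read e7 97 as little → 0x97e7
  opcode bits[15:10]=0x25: lsli/RI
  [9:6] rd=15 = v
  [5:0] imm=39 = #39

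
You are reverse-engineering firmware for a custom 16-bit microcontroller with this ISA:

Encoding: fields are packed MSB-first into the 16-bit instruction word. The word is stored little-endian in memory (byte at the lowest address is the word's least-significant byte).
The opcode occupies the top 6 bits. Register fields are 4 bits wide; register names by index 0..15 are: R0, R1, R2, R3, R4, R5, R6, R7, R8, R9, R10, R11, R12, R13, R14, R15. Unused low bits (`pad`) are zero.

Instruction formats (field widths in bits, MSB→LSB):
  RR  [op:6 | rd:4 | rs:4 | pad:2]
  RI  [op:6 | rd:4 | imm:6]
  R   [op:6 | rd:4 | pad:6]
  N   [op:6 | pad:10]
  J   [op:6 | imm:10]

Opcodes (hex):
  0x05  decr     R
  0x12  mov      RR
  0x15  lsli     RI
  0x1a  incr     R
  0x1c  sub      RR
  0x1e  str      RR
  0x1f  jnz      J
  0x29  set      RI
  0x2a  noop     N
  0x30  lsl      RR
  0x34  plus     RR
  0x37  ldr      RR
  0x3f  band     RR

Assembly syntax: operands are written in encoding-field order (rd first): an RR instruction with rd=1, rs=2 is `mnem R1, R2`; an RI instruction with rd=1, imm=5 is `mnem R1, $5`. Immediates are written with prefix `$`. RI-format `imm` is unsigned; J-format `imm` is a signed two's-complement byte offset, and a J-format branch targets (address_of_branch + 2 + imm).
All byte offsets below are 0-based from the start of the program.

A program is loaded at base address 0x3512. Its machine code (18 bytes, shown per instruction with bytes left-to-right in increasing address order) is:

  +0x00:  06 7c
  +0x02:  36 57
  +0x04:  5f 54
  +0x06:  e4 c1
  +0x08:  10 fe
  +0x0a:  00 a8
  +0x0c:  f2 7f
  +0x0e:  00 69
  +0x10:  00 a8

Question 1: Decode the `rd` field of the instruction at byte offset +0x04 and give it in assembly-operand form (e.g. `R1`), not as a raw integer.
+0x04: 5f 54 ⇒ word 0x545f (little)
  top 6b → 0x15 → lsli [RI]
  [9:6] rd=1 = R1
  [5:0] imm=31 = $31

R1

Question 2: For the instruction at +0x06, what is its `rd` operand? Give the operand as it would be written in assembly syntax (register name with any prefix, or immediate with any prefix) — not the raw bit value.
R7

off 0x06: read e4 c1 as little → 0xc1e4
  op=0xc1e4>>10=0x30 ⇒ lsl (RR)
  rd@[9:6]=0x7 ⇒ R7
  rs@[5:2]=0x9 ⇒ R9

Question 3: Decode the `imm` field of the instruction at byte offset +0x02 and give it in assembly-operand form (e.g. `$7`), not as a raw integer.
$54

@+02  little-endian(36 57) = 0x5736
  opcode bits[15:10]=0x15: lsli/RI
  rd@[9:6]=0xc ⇒ R12
  imm@[5:0]=0x36 ⇒ $54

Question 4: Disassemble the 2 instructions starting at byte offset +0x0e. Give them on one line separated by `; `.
incr R4; noop

+0x0e: 00 69 ⇒ word 0x6900 (little)
  top 6b → 0x1a → incr [R]
  rd: (w>>6)&0xf=0x4 → R4
+0x10: 00 a8 ⇒ word 0xa800 (little)
  top 6b → 0x2a → noop [N]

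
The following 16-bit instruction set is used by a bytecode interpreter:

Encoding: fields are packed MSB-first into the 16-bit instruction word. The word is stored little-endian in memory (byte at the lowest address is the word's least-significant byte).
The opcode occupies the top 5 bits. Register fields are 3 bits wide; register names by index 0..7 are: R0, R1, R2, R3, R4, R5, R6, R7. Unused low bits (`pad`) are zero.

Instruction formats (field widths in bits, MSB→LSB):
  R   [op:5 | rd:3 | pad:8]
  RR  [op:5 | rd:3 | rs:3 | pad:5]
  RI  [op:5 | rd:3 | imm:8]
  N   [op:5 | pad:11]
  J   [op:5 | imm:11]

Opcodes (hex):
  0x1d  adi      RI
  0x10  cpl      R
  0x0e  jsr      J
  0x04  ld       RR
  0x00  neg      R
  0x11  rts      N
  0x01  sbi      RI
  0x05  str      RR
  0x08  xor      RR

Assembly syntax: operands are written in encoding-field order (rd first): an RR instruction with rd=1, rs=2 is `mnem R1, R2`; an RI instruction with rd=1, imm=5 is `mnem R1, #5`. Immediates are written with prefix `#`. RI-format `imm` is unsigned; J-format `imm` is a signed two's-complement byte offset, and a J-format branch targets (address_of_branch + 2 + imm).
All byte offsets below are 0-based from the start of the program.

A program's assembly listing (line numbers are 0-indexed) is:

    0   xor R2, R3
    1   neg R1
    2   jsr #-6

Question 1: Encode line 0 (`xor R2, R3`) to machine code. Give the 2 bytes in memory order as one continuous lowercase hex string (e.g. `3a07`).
0. xor fields op=0x8:5|rd=2:3|rs=3:3|pad=0:5 → word 4260h → 60 42

6042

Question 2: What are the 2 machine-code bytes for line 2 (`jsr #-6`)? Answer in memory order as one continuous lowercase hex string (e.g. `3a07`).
fa77

2. jsr fields op=0xe:5|imm=-6:11 → word 77fah → fa 77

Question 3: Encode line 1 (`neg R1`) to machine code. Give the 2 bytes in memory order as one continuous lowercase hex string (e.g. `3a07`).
0001

1. neg fields op=0x0:5|rd=1:3|pad=0:8 → word 0100h → 00 01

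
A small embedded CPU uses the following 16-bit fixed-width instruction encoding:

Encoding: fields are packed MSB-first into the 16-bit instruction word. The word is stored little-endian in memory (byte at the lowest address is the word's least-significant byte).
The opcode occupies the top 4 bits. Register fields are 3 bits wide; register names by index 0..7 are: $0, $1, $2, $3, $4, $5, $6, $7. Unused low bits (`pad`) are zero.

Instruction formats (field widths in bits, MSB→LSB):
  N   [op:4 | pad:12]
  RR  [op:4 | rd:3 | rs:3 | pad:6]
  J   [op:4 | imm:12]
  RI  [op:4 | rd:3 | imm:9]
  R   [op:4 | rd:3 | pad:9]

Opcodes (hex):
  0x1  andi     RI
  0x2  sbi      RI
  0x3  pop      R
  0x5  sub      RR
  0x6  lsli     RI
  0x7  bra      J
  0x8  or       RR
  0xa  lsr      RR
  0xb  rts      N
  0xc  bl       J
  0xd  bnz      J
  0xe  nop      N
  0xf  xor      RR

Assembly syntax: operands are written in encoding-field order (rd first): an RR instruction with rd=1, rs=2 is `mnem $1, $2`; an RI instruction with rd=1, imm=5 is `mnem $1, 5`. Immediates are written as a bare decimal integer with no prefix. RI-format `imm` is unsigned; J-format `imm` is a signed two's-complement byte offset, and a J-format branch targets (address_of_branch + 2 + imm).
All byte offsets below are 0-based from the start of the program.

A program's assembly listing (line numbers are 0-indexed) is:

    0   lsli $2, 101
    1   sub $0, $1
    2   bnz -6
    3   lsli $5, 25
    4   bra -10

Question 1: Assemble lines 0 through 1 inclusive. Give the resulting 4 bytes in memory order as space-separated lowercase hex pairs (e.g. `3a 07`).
65 64 40 50

0. lsli fields op=0x6:4|rd=2:3|imm=101:9 → word 6465h → 65 64
1. sub fields op=0x5:4|rd=0:3|rs=1:3|pad=0:6 → word 5040h → 40 50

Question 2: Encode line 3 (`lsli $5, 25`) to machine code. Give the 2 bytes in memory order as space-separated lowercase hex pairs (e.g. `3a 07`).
19 6a

L3: lsli op=0x6:4|rd=5:3|imm=25:9 ⇒ 0x6a19 ⇒ little 19 6a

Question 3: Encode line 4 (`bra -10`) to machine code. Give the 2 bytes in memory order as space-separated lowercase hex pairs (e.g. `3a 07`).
4. bra fields op=0x7:4|imm=-10:12 → word 7ff6h → f6 7f

f6 7f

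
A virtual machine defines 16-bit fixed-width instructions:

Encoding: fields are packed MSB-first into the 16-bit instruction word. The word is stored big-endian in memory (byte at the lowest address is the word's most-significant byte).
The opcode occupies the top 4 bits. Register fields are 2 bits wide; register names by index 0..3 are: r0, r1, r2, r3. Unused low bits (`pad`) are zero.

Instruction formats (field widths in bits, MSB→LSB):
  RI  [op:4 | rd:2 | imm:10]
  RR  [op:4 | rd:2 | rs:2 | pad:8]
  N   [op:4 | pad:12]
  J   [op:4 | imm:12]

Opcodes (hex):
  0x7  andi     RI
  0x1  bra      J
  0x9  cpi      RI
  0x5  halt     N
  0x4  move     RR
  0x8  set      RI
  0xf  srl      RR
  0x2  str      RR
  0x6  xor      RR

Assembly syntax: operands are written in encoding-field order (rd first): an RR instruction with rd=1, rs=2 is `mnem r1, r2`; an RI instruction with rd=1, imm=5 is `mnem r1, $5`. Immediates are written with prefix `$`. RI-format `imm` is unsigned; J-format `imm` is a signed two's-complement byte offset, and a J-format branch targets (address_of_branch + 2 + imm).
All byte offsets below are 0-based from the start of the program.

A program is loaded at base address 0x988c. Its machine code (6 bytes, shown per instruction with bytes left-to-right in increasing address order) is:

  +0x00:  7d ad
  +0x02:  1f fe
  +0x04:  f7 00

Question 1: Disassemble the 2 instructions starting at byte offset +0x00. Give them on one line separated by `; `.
@+00  big-endian(7d ad) = 0x7dad
  op=0x7dad>>12=0x7 ⇒ andi (RI)
  rd: (w>>10)&0x3=0x3 → r3
  imm: (w>>0)&0x3ff=0x1ad → $429
@+02  big-endian(1f fe) = 0x1ffe
  op=0x1ffe>>12=0x1 ⇒ bra (J)
  imm: (w>>0)&0xfff=0xffe (s12→-2) → $-2

andi r3, $429; bra $-2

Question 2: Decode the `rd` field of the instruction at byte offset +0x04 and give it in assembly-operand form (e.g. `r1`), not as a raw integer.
r1

off 0x04: read f7 00 as big → 0xf700
  op=0xf700>>12=0xf ⇒ srl (RR)
  rd@[11:10]=0x1 ⇒ r1
  rs@[9:8]=0x3 ⇒ r3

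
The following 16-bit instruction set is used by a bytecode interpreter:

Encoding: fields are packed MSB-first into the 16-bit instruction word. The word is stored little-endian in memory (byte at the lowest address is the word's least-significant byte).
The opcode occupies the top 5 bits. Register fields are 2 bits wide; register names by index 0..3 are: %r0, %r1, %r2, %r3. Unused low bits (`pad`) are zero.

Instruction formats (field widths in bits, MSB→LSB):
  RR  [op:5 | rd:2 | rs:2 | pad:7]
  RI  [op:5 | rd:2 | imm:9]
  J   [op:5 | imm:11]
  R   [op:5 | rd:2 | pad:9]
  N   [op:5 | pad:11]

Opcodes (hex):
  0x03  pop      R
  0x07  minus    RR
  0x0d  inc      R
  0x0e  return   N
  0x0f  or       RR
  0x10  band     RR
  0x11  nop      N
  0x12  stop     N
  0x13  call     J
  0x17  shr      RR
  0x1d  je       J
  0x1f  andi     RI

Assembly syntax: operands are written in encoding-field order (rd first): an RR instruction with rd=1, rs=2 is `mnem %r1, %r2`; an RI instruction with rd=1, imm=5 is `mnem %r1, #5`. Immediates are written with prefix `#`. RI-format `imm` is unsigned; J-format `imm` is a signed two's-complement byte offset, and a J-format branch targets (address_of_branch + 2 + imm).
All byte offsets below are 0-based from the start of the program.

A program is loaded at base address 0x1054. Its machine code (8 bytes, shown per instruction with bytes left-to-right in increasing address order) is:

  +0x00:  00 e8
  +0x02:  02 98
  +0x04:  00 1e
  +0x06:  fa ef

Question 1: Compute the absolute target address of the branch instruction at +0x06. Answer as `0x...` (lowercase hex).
[06] fa ef → 0xeffa
  top 5b → 0x1d → je [J]
  imm@[10:0]=0x7fa (s11→-6) ⇒ #-6
  target = base 0x1054 + off 0x06 + 2 + imm -6 = 0x1056

0x1056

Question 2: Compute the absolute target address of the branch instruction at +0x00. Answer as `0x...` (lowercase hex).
0x1056

@+00  little-endian(00 e8) = 0xe800
  top 5b → 0x1d → je [J]
  [10:0] imm=0 = #0
  target = base 0x1054 + off 0x00 + 2 + imm 0 = 0x1056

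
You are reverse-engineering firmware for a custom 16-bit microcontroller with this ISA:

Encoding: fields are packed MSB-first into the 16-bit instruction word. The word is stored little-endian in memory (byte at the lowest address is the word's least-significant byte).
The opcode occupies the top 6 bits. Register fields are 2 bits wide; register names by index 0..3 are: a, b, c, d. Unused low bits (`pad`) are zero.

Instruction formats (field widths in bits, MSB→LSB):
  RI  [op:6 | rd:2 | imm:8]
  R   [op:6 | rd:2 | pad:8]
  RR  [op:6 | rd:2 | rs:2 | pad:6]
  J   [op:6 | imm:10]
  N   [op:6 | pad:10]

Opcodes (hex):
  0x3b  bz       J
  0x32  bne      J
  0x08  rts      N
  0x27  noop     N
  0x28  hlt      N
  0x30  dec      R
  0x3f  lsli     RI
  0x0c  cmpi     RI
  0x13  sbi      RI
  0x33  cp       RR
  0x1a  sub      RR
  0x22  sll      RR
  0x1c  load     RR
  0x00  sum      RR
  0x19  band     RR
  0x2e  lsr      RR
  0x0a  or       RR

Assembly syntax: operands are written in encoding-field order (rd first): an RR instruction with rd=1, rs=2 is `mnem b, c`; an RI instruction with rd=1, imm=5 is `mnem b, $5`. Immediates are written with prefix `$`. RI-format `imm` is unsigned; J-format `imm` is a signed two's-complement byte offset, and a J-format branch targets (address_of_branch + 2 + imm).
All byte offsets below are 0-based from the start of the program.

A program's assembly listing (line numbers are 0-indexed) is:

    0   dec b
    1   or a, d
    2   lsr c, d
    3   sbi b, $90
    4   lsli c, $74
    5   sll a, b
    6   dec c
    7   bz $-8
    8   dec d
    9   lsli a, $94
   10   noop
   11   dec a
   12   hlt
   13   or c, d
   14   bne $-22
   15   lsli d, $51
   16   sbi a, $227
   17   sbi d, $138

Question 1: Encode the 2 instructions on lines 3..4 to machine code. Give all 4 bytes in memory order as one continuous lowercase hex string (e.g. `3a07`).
5a4d4afe

3. sbi fields op=0x13:6|rd=1:2|imm=90:8 → word 4d5ah → 5a 4d
4. lsli fields op=0x3f:6|rd=2:2|imm=74:8 → word fe4ah → 4a fe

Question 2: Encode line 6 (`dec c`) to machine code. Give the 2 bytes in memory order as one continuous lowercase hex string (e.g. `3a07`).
line 6 (dec): pack op=0x30:6|rd=2:2|pad=0:8 = 0xc200; little→ 00 c2

00c2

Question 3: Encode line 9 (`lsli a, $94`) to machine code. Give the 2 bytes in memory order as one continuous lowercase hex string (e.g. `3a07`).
5efc

line 9 (lsli): pack op=0x3f:6|rd=0:2|imm=94:8 = 0xfc5e; little→ 5e fc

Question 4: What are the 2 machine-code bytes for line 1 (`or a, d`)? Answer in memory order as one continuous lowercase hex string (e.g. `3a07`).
c028

L1: or op=0xa:6|rd=0:2|rs=3:2|pad=0:6 ⇒ 0x28c0 ⇒ little c0 28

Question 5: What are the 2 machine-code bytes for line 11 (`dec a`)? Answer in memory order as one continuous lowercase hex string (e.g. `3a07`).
line 11 (dec): pack op=0x30:6|rd=0:2|pad=0:8 = 0xc000; little→ 00 c0

00c0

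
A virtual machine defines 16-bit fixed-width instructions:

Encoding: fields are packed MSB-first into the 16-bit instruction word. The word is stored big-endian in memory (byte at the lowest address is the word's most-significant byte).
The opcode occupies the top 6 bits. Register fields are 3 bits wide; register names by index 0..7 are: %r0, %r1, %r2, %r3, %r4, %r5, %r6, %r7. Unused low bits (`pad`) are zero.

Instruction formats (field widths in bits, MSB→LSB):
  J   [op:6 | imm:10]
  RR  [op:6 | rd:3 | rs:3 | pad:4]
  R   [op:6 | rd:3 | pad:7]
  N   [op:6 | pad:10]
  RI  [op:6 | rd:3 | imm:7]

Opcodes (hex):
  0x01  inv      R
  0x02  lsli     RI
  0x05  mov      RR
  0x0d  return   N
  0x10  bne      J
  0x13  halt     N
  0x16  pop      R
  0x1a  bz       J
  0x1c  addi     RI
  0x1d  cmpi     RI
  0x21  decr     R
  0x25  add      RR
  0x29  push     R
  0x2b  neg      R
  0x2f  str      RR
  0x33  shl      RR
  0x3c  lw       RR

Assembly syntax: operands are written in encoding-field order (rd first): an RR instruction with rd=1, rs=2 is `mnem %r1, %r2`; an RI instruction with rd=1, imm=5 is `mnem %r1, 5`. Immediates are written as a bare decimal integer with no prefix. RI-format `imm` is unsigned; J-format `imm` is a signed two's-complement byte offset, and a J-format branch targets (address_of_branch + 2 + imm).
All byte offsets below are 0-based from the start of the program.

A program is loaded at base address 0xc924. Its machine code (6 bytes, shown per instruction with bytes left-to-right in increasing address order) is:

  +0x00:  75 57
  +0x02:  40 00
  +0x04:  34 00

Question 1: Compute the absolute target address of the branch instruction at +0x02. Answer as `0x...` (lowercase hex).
@+02  big-endian(40 00) = 0x4000
  top 6b → 0x10 → bne [J]
  [9:0] imm=0 = 0
  target = base 0xc924 + off 0x02 + 2 + imm 0 = 0xc928

0xc928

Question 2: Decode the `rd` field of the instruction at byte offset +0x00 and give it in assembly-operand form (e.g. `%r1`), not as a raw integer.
@+00  big-endian(75 57) = 0x7557
  top 6b → 0x1d → cmpi [RI]
  [9:7] rd=2 = %r2
  [6:0] imm=87 = 87

%r2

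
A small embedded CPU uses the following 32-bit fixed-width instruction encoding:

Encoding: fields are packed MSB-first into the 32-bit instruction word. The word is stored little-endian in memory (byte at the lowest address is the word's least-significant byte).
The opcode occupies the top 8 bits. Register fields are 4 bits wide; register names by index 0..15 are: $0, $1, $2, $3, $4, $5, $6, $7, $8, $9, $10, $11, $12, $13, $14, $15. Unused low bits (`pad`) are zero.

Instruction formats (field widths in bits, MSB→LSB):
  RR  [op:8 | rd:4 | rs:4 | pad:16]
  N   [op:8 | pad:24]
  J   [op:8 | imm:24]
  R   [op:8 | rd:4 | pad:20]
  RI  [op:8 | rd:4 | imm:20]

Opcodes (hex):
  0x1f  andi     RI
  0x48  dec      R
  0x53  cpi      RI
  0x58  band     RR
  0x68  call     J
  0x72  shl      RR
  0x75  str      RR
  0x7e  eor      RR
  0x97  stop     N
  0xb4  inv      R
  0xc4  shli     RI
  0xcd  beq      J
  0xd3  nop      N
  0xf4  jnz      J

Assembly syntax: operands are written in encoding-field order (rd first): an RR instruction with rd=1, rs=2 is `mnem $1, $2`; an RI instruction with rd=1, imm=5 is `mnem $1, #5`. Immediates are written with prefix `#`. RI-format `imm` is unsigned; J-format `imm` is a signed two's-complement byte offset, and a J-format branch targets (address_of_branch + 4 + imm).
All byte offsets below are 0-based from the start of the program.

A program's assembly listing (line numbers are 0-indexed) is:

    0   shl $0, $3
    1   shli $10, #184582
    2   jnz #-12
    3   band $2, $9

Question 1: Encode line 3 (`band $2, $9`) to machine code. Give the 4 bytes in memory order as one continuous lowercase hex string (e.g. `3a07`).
00002958

L3: band op=0x58:8|rd=2:4|rs=9:4|pad=0:16 ⇒ 0x58290000 ⇒ little 00 00 29 58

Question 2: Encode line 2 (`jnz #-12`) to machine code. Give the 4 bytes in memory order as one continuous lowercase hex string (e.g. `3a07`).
f4fffff4

L2: jnz op=0xf4:8|imm=-12:24 ⇒ 0xf4fffff4 ⇒ little f4 ff ff f4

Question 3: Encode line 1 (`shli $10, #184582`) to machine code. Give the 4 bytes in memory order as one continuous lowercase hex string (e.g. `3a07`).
1. shli fields op=0xc4:8|rd=10:4|imm=184582:20 → word c4a2d106h → 06 d1 a2 c4

06d1a2c4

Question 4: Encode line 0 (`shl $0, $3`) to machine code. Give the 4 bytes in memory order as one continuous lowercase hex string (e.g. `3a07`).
00000372

0. shl fields op=0x72:8|rd=0:4|rs=3:4|pad=0:16 → word 72030000h → 00 00 03 72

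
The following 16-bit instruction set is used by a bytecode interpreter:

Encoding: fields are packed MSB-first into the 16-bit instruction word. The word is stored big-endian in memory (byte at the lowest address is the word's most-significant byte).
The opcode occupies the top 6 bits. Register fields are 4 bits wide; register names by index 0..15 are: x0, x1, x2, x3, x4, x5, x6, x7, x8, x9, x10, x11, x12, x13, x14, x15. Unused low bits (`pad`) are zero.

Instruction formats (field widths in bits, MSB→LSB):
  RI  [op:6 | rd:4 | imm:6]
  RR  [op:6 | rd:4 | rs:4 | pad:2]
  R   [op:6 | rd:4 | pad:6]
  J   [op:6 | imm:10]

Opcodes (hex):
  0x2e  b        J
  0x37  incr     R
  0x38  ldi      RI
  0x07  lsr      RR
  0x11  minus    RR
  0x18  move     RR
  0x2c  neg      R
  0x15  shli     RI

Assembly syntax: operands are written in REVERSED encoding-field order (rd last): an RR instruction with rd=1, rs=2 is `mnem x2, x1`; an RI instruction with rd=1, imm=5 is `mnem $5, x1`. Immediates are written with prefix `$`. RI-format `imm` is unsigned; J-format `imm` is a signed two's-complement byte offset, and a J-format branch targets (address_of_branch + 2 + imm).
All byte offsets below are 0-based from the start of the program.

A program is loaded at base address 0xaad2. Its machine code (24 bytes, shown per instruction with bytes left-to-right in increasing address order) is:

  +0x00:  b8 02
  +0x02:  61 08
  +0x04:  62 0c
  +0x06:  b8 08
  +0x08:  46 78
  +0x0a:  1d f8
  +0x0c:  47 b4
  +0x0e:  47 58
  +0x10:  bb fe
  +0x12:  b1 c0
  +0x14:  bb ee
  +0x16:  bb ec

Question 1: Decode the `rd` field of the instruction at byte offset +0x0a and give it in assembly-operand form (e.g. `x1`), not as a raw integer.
[0a] 1d f8 → 0x1df8
  op=0x1df8>>10=0x7 ⇒ lsr (RR)
  rd@[9:6]=0x7 ⇒ x7
  rs@[5:2]=0xe ⇒ x14

x7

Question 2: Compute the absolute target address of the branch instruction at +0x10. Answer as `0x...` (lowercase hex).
@+10  big-endian(bb fe) = 0xbbfe
  opcode bits[15:10]=0x2e: b/J
  imm@[9:0]=0x3fe (s10→-2) ⇒ $-2
  target = base 0xaad2 + off 0x10 + 2 + imm -2 = 0xaae2

0xaae2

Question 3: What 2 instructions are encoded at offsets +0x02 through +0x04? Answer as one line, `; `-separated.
[02] 61 08 → 0x6108
  op=0x6108>>10=0x18 ⇒ move (RR)
  rd: (w>>6)&0xf=0x4 → x4
  rs: (w>>2)&0xf=0x2 → x2
[04] 62 0c → 0x620c
  op=0x620c>>10=0x18 ⇒ move (RR)
  rd: (w>>6)&0xf=0x8 → x8
  rs: (w>>2)&0xf=0x3 → x3

move x2, x4; move x3, x8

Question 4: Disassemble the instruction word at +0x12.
neg x7

@+12  big-endian(b1 c0) = 0xb1c0
  opcode bits[15:10]=0x2c: neg/R
  rd@[9:6]=0x7 ⇒ x7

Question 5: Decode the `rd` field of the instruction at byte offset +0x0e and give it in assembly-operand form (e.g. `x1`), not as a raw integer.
off 0x0e: read 47 58 as big → 0x4758
  opcode bits[15:10]=0x11: minus/RR
  rd@[9:6]=0xd ⇒ x13
  rs@[5:2]=0x6 ⇒ x6

x13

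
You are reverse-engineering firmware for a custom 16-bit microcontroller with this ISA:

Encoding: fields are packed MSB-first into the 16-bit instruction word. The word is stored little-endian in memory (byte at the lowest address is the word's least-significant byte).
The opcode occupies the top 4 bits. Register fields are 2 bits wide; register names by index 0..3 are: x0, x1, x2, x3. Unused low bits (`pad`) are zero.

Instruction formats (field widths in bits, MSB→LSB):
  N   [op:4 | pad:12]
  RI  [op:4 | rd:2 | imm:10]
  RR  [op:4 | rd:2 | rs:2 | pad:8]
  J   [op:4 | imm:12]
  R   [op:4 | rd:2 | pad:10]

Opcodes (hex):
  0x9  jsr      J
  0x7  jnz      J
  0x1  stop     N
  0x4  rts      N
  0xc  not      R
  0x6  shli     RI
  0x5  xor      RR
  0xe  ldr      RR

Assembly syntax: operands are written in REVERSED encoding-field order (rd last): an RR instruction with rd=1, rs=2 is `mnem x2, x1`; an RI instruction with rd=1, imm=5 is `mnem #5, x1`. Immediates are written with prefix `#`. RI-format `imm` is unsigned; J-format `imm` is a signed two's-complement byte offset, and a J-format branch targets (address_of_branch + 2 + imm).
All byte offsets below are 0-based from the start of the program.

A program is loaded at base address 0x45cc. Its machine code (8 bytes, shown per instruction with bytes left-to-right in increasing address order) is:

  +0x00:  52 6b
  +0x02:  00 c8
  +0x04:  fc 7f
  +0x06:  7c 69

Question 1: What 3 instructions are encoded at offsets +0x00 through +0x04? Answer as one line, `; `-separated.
shli #850, x2; not x2; jnz #-4

+0x00: 52 6b ⇒ word 0x6b52 (little)
  top 4b → 0x6 → shli [RI]
  [11:10] rd=2 = x2
  [9:0] imm=850 = #850
+0x02: 00 c8 ⇒ word 0xc800 (little)
  top 4b → 0xc → not [R]
  [11:10] rd=2 = x2
+0x04: fc 7f ⇒ word 0x7ffc (little)
  top 4b → 0x7 → jnz [J]
  [11:0] imm=4092 (s12→-4) = #-4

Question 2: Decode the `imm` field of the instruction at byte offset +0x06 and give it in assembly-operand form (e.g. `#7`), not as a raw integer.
#380

+0x06: 7c 69 ⇒ word 0x697c (little)
  top 4b → 0x6 → shli [RI]
  rd@[11:10]=0x2 ⇒ x2
  imm@[9:0]=0x17c ⇒ #380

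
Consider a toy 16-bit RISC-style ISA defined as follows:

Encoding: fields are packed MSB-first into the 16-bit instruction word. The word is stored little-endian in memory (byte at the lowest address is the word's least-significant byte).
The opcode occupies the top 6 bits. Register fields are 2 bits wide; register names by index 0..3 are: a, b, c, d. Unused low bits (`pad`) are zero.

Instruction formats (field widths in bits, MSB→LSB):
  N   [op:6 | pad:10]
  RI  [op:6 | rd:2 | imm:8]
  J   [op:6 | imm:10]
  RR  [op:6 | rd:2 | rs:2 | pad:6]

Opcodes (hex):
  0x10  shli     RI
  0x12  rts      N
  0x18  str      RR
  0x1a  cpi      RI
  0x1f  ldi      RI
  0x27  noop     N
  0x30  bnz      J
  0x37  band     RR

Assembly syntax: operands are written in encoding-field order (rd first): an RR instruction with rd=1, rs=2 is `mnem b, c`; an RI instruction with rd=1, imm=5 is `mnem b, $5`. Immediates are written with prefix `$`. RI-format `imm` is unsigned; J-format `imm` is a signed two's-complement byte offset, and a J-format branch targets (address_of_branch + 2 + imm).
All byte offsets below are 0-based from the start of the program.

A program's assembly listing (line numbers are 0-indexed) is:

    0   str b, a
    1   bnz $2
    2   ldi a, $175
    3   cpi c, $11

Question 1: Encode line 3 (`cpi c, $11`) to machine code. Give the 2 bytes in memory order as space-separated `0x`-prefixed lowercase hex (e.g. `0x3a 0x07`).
0x0b 0x6a

3. cpi fields op=0x1a:6|rd=2:2|imm=11:8 → word 6a0bh → 0b 6a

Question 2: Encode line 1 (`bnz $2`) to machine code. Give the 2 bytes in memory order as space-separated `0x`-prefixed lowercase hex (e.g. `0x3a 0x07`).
0x02 0xc0

1. bnz fields op=0x30:6|imm=2:10 → word c002h → 02 c0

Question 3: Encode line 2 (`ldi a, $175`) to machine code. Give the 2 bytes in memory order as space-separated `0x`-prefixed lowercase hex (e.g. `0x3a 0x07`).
2. ldi fields op=0x1f:6|rd=0:2|imm=175:8 → word 7cafh → af 7c

0xaf 0x7c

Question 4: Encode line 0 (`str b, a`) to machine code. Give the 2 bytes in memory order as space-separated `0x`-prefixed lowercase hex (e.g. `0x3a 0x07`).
0. str fields op=0x18:6|rd=1:2|rs=0:2|pad=0:6 → word 6100h → 00 61

0x00 0x61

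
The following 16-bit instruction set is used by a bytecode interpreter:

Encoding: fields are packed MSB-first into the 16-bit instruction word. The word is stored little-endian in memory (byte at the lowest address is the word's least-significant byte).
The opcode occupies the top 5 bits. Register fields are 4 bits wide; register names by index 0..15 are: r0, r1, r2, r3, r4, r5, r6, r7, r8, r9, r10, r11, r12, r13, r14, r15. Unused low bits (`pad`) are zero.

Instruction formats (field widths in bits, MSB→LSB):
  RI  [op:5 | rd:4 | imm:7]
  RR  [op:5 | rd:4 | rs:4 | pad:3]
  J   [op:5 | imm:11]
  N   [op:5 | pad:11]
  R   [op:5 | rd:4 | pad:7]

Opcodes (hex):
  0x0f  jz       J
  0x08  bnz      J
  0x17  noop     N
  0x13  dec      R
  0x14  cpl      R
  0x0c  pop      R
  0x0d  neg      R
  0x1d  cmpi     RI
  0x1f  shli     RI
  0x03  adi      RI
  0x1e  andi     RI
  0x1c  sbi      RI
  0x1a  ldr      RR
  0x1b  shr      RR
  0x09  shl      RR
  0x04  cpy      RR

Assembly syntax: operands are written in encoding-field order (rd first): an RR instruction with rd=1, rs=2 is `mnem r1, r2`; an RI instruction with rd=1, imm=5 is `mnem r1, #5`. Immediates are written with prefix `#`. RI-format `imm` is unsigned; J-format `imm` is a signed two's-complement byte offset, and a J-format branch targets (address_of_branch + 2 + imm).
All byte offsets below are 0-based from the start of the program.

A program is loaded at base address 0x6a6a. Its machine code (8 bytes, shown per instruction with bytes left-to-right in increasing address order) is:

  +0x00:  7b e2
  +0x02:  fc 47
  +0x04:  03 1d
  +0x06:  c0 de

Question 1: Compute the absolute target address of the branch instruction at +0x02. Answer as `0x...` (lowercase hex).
0x6a6a

+0x02: fc 47 ⇒ word 0x47fc (little)
  op=0x47fc>>11=0x8 ⇒ bnz (J)
  imm@[10:0]=0x7fc (s11→-4) ⇒ #-4
  target = base 0x6a6a + off 0x02 + 2 + imm -4 = 0x6a6a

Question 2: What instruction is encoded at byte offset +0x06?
+0x06: c0 de ⇒ word 0xdec0 (little)
  opcode bits[15:11]=0x1b: shr/RR
  rd: (w>>7)&0xf=0xd → r13
  rs: (w>>3)&0xf=0x8 → r8

shr r13, r8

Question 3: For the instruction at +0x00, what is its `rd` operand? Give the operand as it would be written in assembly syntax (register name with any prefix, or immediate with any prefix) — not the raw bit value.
off 0x00: read 7b e2 as little → 0xe27b
  top 5b → 0x1c → sbi [RI]
  rd@[10:7]=0x4 ⇒ r4
  imm@[6:0]=0x7b ⇒ #123

r4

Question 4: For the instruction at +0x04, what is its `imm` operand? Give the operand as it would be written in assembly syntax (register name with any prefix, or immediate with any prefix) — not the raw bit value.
#3

+0x04: 03 1d ⇒ word 0x1d03 (little)
  top 5b → 0x3 → adi [RI]
  rd@[10:7]=0xa ⇒ r10
  imm@[6:0]=0x3 ⇒ #3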